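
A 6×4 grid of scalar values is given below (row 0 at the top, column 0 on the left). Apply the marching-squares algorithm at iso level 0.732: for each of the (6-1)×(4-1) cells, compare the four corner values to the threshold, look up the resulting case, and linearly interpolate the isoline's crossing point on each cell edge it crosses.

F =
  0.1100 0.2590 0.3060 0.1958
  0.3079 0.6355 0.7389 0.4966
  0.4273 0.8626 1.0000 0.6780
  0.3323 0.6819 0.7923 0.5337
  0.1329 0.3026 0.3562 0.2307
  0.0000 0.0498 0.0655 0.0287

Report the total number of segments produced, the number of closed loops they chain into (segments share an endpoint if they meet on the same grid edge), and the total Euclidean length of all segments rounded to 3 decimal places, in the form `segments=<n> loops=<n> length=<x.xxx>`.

segments=10 loops=1 length=6.373

cell (0,1): code 0100 → (0.984,2.000)–(1.000,1.933)
cell (0,2): code 1000 → (1.000,2.028)–(0.984,2.000)
cell (1,0): code 0100 → (1.425,1.000)–(2.000,0.700)
cell (1,1): code 1110 → (1.000,1.933)–(1.425,1.000)
cell (1,2): code 1001 → (2.000,2.832)–(1.000,2.028)
cell (2,0): code 0010 → (2.000,0.700)–(2.723,1.000)
cell (2,1): code 0111 → (2.723,1.000)–(3.000,1.454)
cell (2,2): code 1001 → (3.000,2.233)–(2.000,2.832)
cell (3,1): code 0010 → (3.000,1.454)–(3.138,2.000)
cell (3,2): code 0001 → (3.138,2.000)–(3.000,2.233)
total: 10 segments, chained into 1 closed loop(s), length Σ = 6.372941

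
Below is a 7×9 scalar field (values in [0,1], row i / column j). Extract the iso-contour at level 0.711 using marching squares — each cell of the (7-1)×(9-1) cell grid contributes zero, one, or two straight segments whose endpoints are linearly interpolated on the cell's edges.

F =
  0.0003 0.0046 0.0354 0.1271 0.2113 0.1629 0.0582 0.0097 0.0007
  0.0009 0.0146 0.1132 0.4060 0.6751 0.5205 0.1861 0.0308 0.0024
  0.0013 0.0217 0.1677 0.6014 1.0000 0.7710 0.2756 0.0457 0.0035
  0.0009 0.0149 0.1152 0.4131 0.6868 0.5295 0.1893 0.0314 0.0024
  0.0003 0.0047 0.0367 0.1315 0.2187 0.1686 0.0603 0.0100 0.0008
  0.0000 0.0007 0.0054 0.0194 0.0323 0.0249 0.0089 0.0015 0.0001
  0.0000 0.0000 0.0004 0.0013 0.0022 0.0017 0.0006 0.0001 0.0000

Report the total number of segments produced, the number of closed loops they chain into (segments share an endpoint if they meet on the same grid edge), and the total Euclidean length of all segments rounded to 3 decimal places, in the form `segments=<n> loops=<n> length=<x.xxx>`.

cell (1,3): code 0100 → (1.110,4.000)–(2.000,3.275)
cell (1,4): code 1100 → (1.760,5.000)–(1.110,4.000)
cell (1,5): code 1000 → (2.000,5.121)–(1.760,5.000)
cell (2,3): code 0010 → (2.000,3.275)–(2.923,4.000)
cell (2,4): code 0011 → (2.923,4.000)–(2.248,5.000)
cell (2,5): code 0001 → (2.248,5.000)–(2.000,5.121)
total: 6 segments, chained into 1 closed loop(s), length Σ = 5.264635

segments=6 loops=1 length=5.265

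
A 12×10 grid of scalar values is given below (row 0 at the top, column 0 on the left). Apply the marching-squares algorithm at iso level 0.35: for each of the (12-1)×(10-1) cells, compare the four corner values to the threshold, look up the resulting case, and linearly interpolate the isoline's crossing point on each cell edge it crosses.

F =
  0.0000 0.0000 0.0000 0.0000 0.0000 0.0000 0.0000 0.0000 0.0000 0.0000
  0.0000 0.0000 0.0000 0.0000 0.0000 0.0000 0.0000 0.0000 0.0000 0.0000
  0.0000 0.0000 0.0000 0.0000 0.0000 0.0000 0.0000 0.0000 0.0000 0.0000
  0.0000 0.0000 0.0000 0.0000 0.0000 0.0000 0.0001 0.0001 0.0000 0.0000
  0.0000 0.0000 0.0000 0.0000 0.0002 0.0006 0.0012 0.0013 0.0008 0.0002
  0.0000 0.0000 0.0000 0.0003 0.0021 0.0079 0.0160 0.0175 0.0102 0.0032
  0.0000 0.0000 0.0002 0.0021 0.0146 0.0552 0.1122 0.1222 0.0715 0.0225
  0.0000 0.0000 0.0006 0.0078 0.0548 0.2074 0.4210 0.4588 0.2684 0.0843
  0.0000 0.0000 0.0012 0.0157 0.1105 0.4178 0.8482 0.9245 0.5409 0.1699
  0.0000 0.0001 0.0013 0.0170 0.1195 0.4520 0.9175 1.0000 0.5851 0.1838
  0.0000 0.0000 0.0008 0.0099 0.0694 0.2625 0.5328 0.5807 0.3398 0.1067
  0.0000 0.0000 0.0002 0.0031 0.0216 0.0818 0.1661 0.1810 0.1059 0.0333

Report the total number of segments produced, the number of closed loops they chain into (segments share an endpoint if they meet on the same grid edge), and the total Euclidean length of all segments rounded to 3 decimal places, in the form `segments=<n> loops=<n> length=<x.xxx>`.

segments=16 loops=1 length=12.133

cell (6,5): code 0100 → (6.770,6.000)–(7.000,5.668)
cell (6,6): code 1100 → (6.677,7.000)–(6.770,6.000)
cell (6,7): code 1000 → (7.000,7.571)–(6.677,7.000)
cell (7,4): code 0100 → (7.678,5.000)–(8.000,4.779)
cell (7,5): code 1110 → (7.000,5.668)–(7.678,5.000)
cell (7,7): code 1101 → (7.299,8.000)–(7.000,7.571)
cell (7,8): code 1000 → (8.000,8.515)–(7.299,8.000)
cell (8,4): code 0110 → (8.000,4.779)–(9.000,4.693)
cell (8,8): code 1001 → (9.000,8.586)–(8.000,8.515)
cell (9,4): code 0010 → (9.000,4.693)–(9.538,5.000)
cell (9,5): code 0111 → (9.538,5.000)–(10.000,5.324)
cell (9,7): code 1011 → (10.000,7.958)–(9.958,8.000)
cell (9,8): code 0001 → (9.958,8.000)–(9.000,8.586)
cell (10,5): code 0010 → (10.000,5.324)–(10.499,6.000)
cell (10,6): code 0011 → (10.499,6.000)–(10.577,7.000)
cell (10,7): code 0001 → (10.577,7.000)–(10.000,7.958)
total: 16 segments, chained into 1 closed loop(s), length Σ = 12.132662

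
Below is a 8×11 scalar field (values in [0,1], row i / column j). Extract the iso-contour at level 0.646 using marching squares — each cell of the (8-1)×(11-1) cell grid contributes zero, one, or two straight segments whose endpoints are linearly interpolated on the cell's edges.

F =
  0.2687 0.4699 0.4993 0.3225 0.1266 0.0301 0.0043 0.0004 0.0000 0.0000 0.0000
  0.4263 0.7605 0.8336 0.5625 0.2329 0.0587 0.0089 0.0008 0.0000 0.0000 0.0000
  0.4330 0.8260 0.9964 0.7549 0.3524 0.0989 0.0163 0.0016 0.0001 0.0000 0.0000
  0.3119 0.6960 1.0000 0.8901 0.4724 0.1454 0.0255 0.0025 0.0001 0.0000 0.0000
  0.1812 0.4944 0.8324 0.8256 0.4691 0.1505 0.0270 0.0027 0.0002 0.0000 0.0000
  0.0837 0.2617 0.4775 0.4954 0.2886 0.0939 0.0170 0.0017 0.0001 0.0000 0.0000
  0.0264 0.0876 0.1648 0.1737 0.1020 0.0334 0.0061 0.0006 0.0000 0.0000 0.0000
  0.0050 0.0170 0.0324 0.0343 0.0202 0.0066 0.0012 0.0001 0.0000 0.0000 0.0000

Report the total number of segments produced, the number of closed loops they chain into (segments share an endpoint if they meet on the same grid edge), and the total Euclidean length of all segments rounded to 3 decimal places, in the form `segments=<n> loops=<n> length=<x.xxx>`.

segments=14 loops=1 length=11.356

cell (0,0): code 0100 → (0.606,1.000)–(1.000,0.657)
cell (0,1): code 1100 → (0.439,2.000)–(0.606,1.000)
cell (0,2): code 1000 → (1.000,2.692)–(0.439,2.000)
cell (1,0): code 0110 → (1.000,0.657)–(2.000,0.542)
cell (1,2): code 1101 → (1.434,3.000)–(1.000,2.692)
cell (1,3): code 1000 → (2.000,3.271)–(1.434,3.000)
cell (2,0): code 0110 → (2.000,0.542)–(3.000,0.870)
cell (2,3): code 1001 → (3.000,3.584)–(2.000,3.271)
cell (3,0): code 0010 → (3.000,0.870)–(3.248,1.000)
cell (3,1): code 0111 → (3.248,1.000)–(4.000,1.449)
cell (3,3): code 1001 → (4.000,3.504)–(3.000,3.584)
cell (4,1): code 0010 → (4.000,1.449)–(4.525,2.000)
cell (4,2): code 0011 → (4.525,2.000)–(4.544,3.000)
cell (4,3): code 0001 → (4.544,3.000)–(4.000,3.504)
total: 14 segments, chained into 1 closed loop(s), length Σ = 11.355627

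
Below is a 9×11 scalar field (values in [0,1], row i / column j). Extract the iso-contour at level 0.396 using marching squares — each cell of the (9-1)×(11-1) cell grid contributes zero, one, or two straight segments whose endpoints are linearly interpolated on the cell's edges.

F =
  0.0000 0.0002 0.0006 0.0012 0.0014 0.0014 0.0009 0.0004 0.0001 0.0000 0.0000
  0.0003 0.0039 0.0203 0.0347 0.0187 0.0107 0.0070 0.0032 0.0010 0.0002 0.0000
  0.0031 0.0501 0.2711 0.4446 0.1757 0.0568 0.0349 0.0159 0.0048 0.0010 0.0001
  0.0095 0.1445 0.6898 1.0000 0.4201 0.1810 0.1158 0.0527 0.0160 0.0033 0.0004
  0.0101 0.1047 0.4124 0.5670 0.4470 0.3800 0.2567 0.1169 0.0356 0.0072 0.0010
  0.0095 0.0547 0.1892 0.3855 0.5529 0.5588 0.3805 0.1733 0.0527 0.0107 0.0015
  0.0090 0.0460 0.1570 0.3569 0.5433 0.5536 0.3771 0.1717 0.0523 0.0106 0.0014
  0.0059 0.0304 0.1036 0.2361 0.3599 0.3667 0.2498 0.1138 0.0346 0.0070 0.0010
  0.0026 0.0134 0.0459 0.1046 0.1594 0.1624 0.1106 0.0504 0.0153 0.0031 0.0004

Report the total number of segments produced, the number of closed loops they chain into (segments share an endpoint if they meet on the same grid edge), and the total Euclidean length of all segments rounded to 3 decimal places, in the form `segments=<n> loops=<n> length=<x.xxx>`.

cell (1,2): code 0100 → (1.881,3.000)–(2.000,2.720)
cell (1,3): code 1000 → (2.000,3.181)–(1.881,3.000)
cell (2,1): code 0100 → (2.298,2.000)–(3.000,1.461)
cell (2,2): code 1110 → (2.000,2.720)–(2.298,2.000)
cell (2,3): code 1101 → (2.901,4.000)–(2.000,3.181)
cell (2,4): code 1000 → (3.000,4.101)–(2.901,4.000)
cell (3,1): code 0110 → (3.000,1.461)–(4.000,1.947)
cell (3,4): code 1001 → (4.000,4.761)–(3.000,4.101)
cell (4,1): code 0010 → (4.000,1.947)–(4.073,2.000)
cell (4,2): code 0011 → (4.073,2.000)–(4.942,3.000)
cell (4,3): code 0111 → (4.942,3.000)–(5.000,3.063)
cell (4,4): code 1101 → (4.089,5.000)–(4.000,4.761)
cell (4,5): code 1000 → (5.000,5.913)–(4.089,5.000)
cell (5,3): code 0110 → (5.000,3.063)–(6.000,3.210)
cell (5,5): code 1001 → (6.000,5.893)–(5.000,5.913)
cell (6,3): code 0010 → (6.000,3.210)–(6.803,4.000)
cell (6,4): code 0011 → (6.803,4.000)–(6.843,5.000)
cell (6,5): code 0001 → (6.843,5.000)–(6.000,5.893)
total: 18 segments, chained into 1 closed loop(s), length Σ = 14.265188

segments=18 loops=1 length=14.265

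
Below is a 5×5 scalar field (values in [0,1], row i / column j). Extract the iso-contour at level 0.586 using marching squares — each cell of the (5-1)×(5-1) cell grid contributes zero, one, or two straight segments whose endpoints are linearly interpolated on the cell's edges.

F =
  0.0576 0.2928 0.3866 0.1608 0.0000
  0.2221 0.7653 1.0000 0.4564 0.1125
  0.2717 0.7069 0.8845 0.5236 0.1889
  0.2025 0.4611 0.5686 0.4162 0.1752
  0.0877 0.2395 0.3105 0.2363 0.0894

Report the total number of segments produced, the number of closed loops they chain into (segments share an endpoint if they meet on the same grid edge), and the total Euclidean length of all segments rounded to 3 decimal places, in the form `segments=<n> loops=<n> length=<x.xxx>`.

segments=8 loops=1 length=7.485

cell (0,0): code 0100 → (0.621,1.000)–(1.000,0.670)
cell (0,1): code 1100 → (0.325,2.000)–(0.621,1.000)
cell (0,2): code 1000 → (1.000,2.762)–(0.325,2.000)
cell (1,0): code 0110 → (1.000,0.670)–(2.000,0.722)
cell (1,2): code 1001 → (2.000,2.827)–(1.000,2.762)
cell (2,0): code 0010 → (2.000,0.722)–(2.492,1.000)
cell (2,1): code 0011 → (2.492,1.000)–(2.945,2.000)
cell (2,2): code 0001 → (2.945,2.000)–(2.000,2.827)
total: 8 segments, chained into 1 closed loop(s), length Σ = 7.485312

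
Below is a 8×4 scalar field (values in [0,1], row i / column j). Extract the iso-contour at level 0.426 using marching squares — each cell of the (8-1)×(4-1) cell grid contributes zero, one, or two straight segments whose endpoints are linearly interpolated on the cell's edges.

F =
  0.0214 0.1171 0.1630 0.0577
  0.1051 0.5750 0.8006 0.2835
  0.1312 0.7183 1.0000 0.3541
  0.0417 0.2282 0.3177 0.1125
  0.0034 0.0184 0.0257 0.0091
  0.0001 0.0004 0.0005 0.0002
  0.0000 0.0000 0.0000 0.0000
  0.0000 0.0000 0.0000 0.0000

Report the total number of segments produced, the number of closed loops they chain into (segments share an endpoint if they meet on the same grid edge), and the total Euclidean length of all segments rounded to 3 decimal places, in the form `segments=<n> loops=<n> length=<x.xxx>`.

cell (0,0): code 0100 → (0.675,1.000)–(1.000,0.683)
cell (0,1): code 1100 → (0.412,2.000)–(0.675,1.000)
cell (0,2): code 1000 → (1.000,2.724)–(0.412,2.000)
cell (1,0): code 0110 → (1.000,0.683)–(2.000,0.502)
cell (1,2): code 1001 → (2.000,2.889)–(1.000,2.724)
cell (2,0): code 0010 → (2.000,0.502)–(2.596,1.000)
cell (2,1): code 0011 → (2.596,1.000)–(2.841,2.000)
cell (2,2): code 0001 → (2.841,2.000)–(2.000,2.889)
total: 8 segments, chained into 1 closed loop(s), length Σ = 7.480625

segments=8 loops=1 length=7.481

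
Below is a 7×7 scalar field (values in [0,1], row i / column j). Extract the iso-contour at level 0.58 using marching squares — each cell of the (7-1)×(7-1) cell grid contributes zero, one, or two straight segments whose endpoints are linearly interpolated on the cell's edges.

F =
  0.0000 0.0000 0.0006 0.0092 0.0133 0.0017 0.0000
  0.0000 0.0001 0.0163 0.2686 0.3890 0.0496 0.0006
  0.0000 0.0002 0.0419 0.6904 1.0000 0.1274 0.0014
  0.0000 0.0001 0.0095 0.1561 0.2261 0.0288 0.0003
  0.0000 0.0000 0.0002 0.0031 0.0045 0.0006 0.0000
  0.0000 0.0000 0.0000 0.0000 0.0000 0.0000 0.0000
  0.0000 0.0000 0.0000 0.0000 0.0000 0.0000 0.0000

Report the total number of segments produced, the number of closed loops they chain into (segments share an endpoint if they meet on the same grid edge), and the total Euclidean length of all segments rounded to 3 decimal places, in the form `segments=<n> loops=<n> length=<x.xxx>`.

cell (1,2): code 0100 → (1.738,3.000)–(2.000,2.830)
cell (1,3): code 1100 → (1.313,4.000)–(1.738,3.000)
cell (1,4): code 1000 → (2.000,4.481)–(1.313,4.000)
cell (2,2): code 0010 → (2.000,2.830)–(2.207,3.000)
cell (2,3): code 0011 → (2.207,3.000)–(2.543,4.000)
cell (2,4): code 0001 → (2.543,4.000)–(2.000,4.481)
total: 6 segments, chained into 1 closed loop(s), length Σ = 4.286293

segments=6 loops=1 length=4.286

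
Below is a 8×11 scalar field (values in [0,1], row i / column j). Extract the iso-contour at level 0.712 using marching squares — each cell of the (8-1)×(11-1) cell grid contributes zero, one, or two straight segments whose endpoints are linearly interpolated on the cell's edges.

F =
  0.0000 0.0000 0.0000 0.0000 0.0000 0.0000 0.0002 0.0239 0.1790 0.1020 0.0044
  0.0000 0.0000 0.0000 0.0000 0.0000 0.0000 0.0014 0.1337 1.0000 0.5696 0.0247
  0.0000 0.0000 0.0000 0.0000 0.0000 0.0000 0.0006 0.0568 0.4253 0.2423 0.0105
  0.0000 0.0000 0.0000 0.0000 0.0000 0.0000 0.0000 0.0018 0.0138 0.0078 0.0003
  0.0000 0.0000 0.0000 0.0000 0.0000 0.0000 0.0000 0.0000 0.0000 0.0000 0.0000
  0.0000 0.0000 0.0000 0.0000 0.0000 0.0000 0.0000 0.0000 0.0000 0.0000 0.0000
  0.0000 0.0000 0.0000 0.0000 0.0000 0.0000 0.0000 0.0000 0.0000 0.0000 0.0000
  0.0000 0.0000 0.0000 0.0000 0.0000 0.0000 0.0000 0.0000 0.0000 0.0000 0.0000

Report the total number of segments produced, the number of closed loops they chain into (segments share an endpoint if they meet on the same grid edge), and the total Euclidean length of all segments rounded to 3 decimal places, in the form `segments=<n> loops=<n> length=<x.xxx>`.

segments=4 loops=1 length=2.676

cell (0,7): code 0100 → (0.649,8.000)–(1.000,7.668)
cell (0,8): code 1000 → (1.000,8.669)–(0.649,8.000)
cell (1,7): code 0010 → (1.000,7.668)–(1.501,8.000)
cell (1,8): code 0001 → (1.501,8.000)–(1.000,8.669)
total: 4 segments, chained into 1 closed loop(s), length Σ = 2.676189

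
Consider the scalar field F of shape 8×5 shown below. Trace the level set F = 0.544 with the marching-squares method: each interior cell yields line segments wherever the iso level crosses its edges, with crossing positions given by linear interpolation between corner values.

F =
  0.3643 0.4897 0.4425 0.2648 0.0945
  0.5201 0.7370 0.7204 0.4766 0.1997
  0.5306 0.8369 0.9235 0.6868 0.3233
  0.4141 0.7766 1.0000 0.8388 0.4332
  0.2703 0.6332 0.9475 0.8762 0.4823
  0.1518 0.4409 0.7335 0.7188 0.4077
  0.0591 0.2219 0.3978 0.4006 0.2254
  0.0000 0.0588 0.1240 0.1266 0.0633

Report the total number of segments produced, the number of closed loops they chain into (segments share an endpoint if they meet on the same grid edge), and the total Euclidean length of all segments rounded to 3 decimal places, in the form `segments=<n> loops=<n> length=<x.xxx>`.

cell (0,0): code 0100 → (0.220,1.000)–(1.000,0.110)
cell (0,1): code 1100 → (0.365,2.000)–(0.220,1.000)
cell (0,2): code 1000 → (1.000,2.724)–(0.365,2.000)
cell (1,0): code 0110 → (1.000,0.110)–(2.000,0.044)
cell (1,2): code 1101 → (1.321,3.000)–(1.000,2.724)
cell (1,3): code 1000 → (2.000,3.393)–(1.321,3.000)
cell (2,0): code 0110 → (2.000,0.044)–(3.000,0.358)
cell (2,3): code 1001 → (3.000,3.727)–(2.000,3.393)
cell (3,0): code 0110 → (3.000,0.358)–(4.000,0.754)
cell (3,3): code 1001 → (4.000,3.843)–(3.000,3.727)
cell (4,0): code 0010 → (4.000,0.754)–(4.464,1.000)
cell (4,1): code 0111 → (4.464,1.000)–(5.000,1.352)
cell (4,3): code 1001 → (5.000,3.562)–(4.000,3.843)
cell (5,1): code 0010 → (5.000,1.352)–(5.564,2.000)
cell (5,2): code 0011 → (5.564,2.000)–(5.549,3.000)
cell (5,3): code 0001 → (5.549,3.000)–(5.000,3.562)
total: 16 segments, chained into 1 closed loop(s), length Σ = 14.402277

segments=16 loops=1 length=14.402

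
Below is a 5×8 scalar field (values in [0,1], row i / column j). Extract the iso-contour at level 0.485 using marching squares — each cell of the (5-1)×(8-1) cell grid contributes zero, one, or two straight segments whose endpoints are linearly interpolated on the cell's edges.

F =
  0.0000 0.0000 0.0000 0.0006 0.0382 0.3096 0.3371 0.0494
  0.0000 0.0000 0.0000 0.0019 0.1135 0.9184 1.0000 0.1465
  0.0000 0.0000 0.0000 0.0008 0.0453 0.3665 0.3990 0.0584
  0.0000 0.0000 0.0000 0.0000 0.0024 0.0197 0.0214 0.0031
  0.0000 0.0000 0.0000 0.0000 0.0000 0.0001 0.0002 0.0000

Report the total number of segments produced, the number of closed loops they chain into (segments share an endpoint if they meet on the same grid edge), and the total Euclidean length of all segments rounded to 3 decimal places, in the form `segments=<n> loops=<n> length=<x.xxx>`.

segments=6 loops=1 length=5.881

cell (0,4): code 0100 → (0.288,5.000)–(1.000,4.462)
cell (0,5): code 1100 → (0.223,6.000)–(0.288,5.000)
cell (0,6): code 1000 → (1.000,6.603)–(0.223,6.000)
cell (1,4): code 0010 → (1.000,4.462)–(1.785,5.000)
cell (1,5): code 0011 → (1.785,5.000)–(1.857,6.000)
cell (1,6): code 0001 → (1.857,6.000)–(1.000,6.603)
total: 6 segments, chained into 1 closed loop(s), length Σ = 5.881147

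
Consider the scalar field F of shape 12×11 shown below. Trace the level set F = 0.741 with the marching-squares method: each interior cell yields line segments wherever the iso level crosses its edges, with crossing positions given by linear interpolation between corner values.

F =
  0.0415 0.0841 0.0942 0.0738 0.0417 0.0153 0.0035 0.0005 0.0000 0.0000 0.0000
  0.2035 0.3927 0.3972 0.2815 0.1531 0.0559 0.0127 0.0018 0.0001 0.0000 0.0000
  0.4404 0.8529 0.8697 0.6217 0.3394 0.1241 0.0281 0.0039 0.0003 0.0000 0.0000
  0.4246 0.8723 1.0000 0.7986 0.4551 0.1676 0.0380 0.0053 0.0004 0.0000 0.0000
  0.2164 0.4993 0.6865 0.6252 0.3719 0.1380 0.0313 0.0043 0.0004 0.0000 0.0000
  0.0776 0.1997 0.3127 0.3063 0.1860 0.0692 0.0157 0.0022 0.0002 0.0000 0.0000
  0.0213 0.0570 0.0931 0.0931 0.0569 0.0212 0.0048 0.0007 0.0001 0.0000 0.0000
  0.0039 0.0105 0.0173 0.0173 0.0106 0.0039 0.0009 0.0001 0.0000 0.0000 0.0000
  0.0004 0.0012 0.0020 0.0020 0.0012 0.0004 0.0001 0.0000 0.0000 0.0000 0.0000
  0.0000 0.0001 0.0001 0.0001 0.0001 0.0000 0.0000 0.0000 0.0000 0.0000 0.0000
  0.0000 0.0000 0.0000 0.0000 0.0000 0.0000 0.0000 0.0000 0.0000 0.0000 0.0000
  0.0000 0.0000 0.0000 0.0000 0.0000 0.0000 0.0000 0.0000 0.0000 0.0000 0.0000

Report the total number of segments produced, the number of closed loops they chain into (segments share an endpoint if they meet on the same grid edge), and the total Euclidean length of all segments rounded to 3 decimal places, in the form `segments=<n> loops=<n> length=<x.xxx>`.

cell (1,0): code 0100 → (1.757,1.000)–(2.000,0.729)
cell (1,1): code 1100 → (1.728,2.000)–(1.757,1.000)
cell (1,2): code 1000 → (2.000,2.519)–(1.728,2.000)
cell (2,0): code 0110 → (2.000,0.729)–(3.000,0.707)
cell (2,2): code 1101 → (2.674,3.000)–(2.000,2.519)
cell (2,3): code 1000 → (3.000,3.168)–(2.674,3.000)
cell (3,0): code 0010 → (3.000,0.707)–(3.352,1.000)
cell (3,1): code 0011 → (3.352,1.000)–(3.826,2.000)
cell (3,2): code 0011 → (3.826,2.000)–(3.332,3.000)
cell (3,3): code 0001 → (3.332,3.000)–(3.000,3.168)
total: 10 segments, chained into 1 closed loop(s), length Σ = 7.198032

segments=10 loops=1 length=7.198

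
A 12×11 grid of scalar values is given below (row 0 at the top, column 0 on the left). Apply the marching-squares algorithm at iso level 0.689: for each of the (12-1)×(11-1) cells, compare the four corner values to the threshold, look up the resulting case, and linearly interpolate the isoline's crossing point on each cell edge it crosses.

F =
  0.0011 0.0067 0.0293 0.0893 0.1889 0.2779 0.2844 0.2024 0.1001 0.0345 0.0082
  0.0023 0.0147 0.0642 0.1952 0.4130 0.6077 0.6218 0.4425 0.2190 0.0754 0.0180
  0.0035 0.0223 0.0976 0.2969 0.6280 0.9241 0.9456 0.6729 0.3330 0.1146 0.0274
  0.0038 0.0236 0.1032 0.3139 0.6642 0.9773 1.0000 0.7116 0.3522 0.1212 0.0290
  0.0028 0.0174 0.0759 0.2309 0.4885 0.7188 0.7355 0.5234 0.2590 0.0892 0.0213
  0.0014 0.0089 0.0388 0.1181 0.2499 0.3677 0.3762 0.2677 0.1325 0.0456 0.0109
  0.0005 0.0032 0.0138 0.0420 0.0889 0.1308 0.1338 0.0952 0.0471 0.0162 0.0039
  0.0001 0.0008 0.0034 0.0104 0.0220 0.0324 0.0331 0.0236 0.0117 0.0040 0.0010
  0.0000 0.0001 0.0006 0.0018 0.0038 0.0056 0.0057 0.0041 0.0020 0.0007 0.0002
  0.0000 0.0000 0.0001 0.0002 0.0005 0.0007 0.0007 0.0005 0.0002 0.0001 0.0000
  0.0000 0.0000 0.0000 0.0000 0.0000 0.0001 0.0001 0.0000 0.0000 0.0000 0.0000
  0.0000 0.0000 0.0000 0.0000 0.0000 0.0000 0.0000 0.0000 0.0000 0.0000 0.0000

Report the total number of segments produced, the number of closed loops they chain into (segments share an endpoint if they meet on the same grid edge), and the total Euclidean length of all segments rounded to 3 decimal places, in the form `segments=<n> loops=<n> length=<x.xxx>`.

segments=12 loops=1 length=9.332

cell (1,4): code 0100 → (1.257,5.000)–(2.000,4.206)
cell (1,5): code 1100 → (1.208,6.000)–(1.257,5.000)
cell (1,6): code 1000 → (2.000,6.941)–(1.208,6.000)
cell (2,4): code 0110 → (2.000,4.206)–(3.000,4.079)
cell (2,6): code 1101 → (2.416,7.000)–(2.000,6.941)
cell (2,7): code 1000 → (3.000,7.063)–(2.416,7.000)
cell (3,4): code 0110 → (3.000,4.079)–(4.000,4.871)
cell (3,6): code 1011 → (4.000,6.219)–(3.120,7.000)
cell (3,7): code 0001 → (3.120,7.000)–(3.000,7.063)
cell (4,4): code 0010 → (4.000,4.871)–(4.085,5.000)
cell (4,5): code 0011 → (4.085,5.000)–(4.129,6.000)
cell (4,6): code 0001 → (4.129,6.000)–(4.000,6.219)
total: 12 segments, chained into 1 closed loop(s), length Σ = 9.331938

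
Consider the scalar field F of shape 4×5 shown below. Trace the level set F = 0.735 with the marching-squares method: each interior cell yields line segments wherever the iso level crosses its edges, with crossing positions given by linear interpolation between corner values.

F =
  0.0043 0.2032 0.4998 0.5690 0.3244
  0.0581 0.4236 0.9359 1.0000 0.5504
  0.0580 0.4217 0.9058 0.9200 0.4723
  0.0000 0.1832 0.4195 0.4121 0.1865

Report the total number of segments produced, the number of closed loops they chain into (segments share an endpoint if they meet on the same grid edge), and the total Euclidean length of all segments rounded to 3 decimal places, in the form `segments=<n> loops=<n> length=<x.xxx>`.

segments=8 loops=1 length=6.533

cell (0,1): code 0100 → (0.539,2.000)–(1.000,1.608)
cell (0,2): code 1100 → (0.385,3.000)–(0.539,2.000)
cell (0,3): code 1000 → (1.000,3.589)–(0.385,3.000)
cell (1,1): code 0110 → (1.000,1.608)–(2.000,1.647)
cell (1,3): code 1001 → (2.000,3.413)–(1.000,3.589)
cell (2,1): code 0010 → (2.000,1.647)–(2.351,2.000)
cell (2,2): code 0011 → (2.351,2.000)–(2.364,3.000)
cell (2,3): code 0001 → (2.364,3.000)–(2.000,3.413)
total: 8 segments, chained into 1 closed loop(s), length Σ = 6.533469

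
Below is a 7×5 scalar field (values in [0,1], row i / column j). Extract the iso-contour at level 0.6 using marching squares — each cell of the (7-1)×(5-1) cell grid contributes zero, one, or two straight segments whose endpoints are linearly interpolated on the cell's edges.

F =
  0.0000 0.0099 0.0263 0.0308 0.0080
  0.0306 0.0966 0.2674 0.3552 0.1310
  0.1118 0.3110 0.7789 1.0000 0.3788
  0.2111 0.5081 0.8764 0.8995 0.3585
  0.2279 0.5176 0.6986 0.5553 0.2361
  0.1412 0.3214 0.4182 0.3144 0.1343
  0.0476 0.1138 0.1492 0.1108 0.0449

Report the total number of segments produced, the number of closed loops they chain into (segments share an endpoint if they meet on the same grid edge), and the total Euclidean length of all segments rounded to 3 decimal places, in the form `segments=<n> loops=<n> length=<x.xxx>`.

cell (1,1): code 0100 → (1.650,2.000)–(2.000,1.618)
cell (1,2): code 1100 → (1.380,3.000)–(1.650,2.000)
cell (1,3): code 1000 → (2.000,3.644)–(1.380,3.000)
cell (2,1): code 0110 → (2.000,1.618)–(3.000,1.250)
cell (2,3): code 1001 → (3.000,3.554)–(2.000,3.644)
cell (3,1): code 0110 → (3.000,1.250)–(4.000,1.455)
cell (3,2): code 1011 → (4.000,2.688)–(3.870,3.000)
cell (3,3): code 0001 → (3.870,3.000)–(3.000,3.554)
cell (4,1): code 0010 → (4.000,1.455)–(4.352,2.000)
cell (4,2): code 0001 → (4.352,2.000)–(4.000,2.688)
total: 10 segments, chained into 1 closed loop(s), length Σ = 8.329195

segments=10 loops=1 length=8.329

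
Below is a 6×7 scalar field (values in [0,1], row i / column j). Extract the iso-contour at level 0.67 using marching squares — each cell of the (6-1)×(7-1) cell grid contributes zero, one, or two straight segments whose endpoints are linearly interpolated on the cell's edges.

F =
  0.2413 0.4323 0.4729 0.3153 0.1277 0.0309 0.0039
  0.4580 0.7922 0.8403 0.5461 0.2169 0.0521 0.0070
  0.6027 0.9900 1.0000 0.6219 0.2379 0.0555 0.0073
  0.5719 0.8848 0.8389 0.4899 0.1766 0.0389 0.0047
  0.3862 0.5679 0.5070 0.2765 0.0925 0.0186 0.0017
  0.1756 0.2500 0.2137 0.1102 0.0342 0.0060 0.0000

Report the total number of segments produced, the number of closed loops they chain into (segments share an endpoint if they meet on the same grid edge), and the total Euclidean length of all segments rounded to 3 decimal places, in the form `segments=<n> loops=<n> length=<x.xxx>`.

segments=10 loops=1 length=9.155

cell (0,0): code 0100 → (0.660,1.000)–(1.000,0.634)
cell (0,1): code 1100 → (0.536,2.000)–(0.660,1.000)
cell (0,2): code 1000 → (1.000,2.579)–(0.536,2.000)
cell (1,0): code 0110 → (1.000,0.634)–(2.000,0.174)
cell (1,2): code 1001 → (2.000,2.873)–(1.000,2.579)
cell (2,0): code 0110 → (2.000,0.174)–(3.000,0.314)
cell (2,2): code 1001 → (3.000,2.484)–(2.000,2.873)
cell (3,0): code 0010 → (3.000,0.314)–(3.678,1.000)
cell (3,1): code 0011 → (3.678,1.000)–(3.509,2.000)
cell (3,2): code 0001 → (3.509,2.000)–(3.000,2.484)
total: 10 segments, chained into 1 closed loop(s), length Σ = 9.155302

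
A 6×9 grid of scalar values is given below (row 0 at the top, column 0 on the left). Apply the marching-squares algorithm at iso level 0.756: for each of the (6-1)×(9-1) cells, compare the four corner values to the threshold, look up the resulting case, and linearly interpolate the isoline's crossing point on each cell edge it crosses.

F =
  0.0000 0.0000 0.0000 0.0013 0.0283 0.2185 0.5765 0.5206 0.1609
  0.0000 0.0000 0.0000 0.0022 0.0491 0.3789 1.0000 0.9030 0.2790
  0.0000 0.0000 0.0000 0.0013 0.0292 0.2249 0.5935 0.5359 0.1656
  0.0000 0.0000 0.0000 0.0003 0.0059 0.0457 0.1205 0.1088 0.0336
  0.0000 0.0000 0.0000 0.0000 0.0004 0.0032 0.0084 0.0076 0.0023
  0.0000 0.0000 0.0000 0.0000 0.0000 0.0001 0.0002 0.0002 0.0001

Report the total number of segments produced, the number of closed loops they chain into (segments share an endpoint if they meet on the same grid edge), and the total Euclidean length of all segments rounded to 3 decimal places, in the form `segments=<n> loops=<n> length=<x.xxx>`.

cell (0,5): code 0100 → (0.424,6.000)–(1.000,5.607)
cell (0,6): code 1100 → (0.616,7.000)–(0.424,6.000)
cell (0,7): code 1000 → (1.000,7.236)–(0.616,7.000)
cell (1,5): code 0010 → (1.000,5.607)–(1.600,6.000)
cell (1,6): code 0011 → (1.600,6.000)–(1.400,7.000)
cell (1,7): code 0001 → (1.400,7.000)–(1.000,7.236)
total: 6 segments, chained into 1 closed loop(s), length Σ = 4.368144

segments=6 loops=1 length=4.368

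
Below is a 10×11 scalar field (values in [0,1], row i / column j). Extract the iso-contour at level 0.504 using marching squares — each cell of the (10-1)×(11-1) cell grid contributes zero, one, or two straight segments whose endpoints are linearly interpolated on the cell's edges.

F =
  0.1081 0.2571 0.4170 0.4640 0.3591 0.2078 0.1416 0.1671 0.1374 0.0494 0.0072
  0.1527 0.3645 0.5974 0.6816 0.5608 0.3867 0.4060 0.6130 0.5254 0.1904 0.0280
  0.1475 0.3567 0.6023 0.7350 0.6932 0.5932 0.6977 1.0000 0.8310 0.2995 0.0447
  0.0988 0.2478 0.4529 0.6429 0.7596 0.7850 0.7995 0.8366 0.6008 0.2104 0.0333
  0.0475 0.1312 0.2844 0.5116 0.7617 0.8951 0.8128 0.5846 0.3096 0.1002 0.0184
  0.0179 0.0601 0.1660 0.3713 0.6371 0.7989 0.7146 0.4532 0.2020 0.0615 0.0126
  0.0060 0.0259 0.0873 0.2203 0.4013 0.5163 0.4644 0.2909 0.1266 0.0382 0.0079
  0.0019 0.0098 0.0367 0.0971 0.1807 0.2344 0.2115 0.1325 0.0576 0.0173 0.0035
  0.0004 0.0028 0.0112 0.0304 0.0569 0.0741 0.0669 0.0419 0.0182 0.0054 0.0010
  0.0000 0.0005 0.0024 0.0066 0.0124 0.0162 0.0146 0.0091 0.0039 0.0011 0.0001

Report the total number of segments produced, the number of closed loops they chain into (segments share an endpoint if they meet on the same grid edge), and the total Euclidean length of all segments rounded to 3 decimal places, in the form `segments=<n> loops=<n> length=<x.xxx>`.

cell (0,1): code 0100 → (0.482,2.000)–(1.000,1.599)
cell (0,2): code 1100 → (0.184,3.000)–(0.482,2.000)
cell (0,3): code 1100 → (0.718,4.000)–(0.184,3.000)
cell (0,4): code 1000 → (1.000,4.326)–(0.718,4.000)
cell (0,6): code 0100 → (0.756,7.000)–(1.000,6.473)
cell (0,7): code 1100 → (0.945,8.000)–(0.756,7.000)
cell (0,8): code 1000 → (1.000,8.064)–(0.945,8.000)
cell (1,1): code 0110 → (1.000,1.599)–(2.000,1.600)
cell (1,4): code 1101 → (1.568,5.000)–(1.000,4.326)
cell (1,5): code 1100 → (1.336,6.000)–(1.568,5.000)
cell (1,6): code 1110 → (1.000,6.473)–(1.336,6.000)
cell (1,8): code 1001 → (2.000,8.615)–(1.000,8.064)
cell (2,1): code 0010 → (2.000,1.600)–(2.658,2.000)
cell (2,2): code 0111 → (2.658,2.000)–(3.000,2.269)
cell (2,8): code 1001 → (3.000,8.248)–(2.000,8.615)
cell (3,2): code 0110 → (3.000,2.269)–(4.000,2.967)
cell (3,7): code 1011 → (4.000,7.293)–(3.332,8.000)
cell (3,8): code 0001 → (3.332,8.000)–(3.000,8.248)
cell (4,2): code 0010 → (4.000,2.967)–(4.054,3.000)
cell (4,3): code 0111 → (4.054,3.000)–(5.000,3.499)
cell (4,6): code 1011 → (5.000,6.806)–(4.613,7.000)
cell (4,7): code 0001 → (4.613,7.000)–(4.000,7.293)
cell (5,3): code 0010 → (5.000,3.499)–(5.564,4.000)
cell (5,4): code 0111 → (5.564,4.000)–(6.000,4.893)
cell (5,5): code 1011 → (6.000,5.237)–(5.842,6.000)
cell (5,6): code 0001 → (5.842,6.000)–(5.000,6.806)
cell (6,4): code 0010 → (6.000,4.893)–(6.044,5.000)
cell (6,5): code 0001 → (6.044,5.000)–(6.000,5.237)
total: 28 segments, chained into 1 closed loop(s), length Σ = 20.747954

segments=28 loops=1 length=20.748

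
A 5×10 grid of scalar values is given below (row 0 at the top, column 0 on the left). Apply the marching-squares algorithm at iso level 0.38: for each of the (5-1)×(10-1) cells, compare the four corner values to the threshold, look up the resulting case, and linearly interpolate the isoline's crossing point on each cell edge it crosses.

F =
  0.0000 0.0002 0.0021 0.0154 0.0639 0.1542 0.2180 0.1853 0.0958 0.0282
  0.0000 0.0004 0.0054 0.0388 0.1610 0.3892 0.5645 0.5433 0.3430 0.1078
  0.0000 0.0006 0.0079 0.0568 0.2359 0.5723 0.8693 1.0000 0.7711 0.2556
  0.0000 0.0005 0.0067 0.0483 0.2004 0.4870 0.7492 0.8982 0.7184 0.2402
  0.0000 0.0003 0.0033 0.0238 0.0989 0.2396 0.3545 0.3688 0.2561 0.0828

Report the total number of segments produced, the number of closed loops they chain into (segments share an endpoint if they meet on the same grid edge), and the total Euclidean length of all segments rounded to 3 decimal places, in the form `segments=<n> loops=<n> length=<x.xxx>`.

cell (0,4): code 0100 → (0.961,5.000)–(1.000,4.960)
cell (0,5): code 1100 → (0.468,6.000)–(0.961,5.000)
cell (0,6): code 1100 → (0.544,7.000)–(0.468,6.000)
cell (0,7): code 1000 → (1.000,7.815)–(0.544,7.000)
cell (1,4): code 0110 → (1.000,4.960)–(2.000,4.428)
cell (1,7): code 1101 → (1.086,8.000)–(1.000,7.815)
cell (1,8): code 1000 → (2.000,8.759)–(1.086,8.000)
cell (2,4): code 0110 → (2.000,4.428)–(3.000,4.627)
cell (2,8): code 1001 → (3.000,8.708)–(2.000,8.759)
cell (3,4): code 0010 → (3.000,4.627)–(3.432,5.000)
cell (3,5): code 0011 → (3.432,5.000)–(3.935,6.000)
cell (3,6): code 0011 → (3.935,6.000)–(3.979,7.000)
cell (3,7): code 0011 → (3.979,7.000)–(3.732,8.000)
cell (3,8): code 0001 → (3.732,8.000)–(3.000,8.708)
total: 14 segments, chained into 1 closed loop(s), length Σ = 12.392772

segments=14 loops=1 length=12.393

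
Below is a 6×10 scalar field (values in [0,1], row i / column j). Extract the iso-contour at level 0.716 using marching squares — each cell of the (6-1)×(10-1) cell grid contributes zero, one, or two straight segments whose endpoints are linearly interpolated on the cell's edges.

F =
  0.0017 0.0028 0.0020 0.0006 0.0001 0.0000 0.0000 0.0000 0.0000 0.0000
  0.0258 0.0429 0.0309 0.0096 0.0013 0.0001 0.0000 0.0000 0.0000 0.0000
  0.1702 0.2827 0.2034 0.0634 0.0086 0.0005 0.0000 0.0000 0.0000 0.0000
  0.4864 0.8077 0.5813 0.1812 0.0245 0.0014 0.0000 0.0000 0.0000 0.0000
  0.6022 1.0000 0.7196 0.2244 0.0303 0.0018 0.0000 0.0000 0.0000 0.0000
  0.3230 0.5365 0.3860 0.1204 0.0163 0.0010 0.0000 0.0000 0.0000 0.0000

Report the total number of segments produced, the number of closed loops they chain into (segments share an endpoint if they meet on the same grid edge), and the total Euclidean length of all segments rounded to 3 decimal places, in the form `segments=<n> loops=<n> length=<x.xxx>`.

cell (2,0): code 0100 → (2.825,1.000)–(3.000,0.715)
cell (2,1): code 1000 → (3.000,1.405)–(2.825,1.000)
cell (3,0): code 0110 → (3.000,0.715)–(4.000,0.286)
cell (3,1): code 1101 → (3.974,2.000)–(3.000,1.405)
cell (3,2): code 1000 → (4.000,2.007)–(3.974,2.000)
cell (4,0): code 0010 → (4.000,0.286)–(4.613,1.000)
cell (4,1): code 0011 → (4.613,1.000)–(4.011,2.000)
cell (4,2): code 0001 → (4.011,2.000)–(4.000,2.007)
total: 8 segments, chained into 1 closed loop(s), length Σ = 5.153004

segments=8 loops=1 length=5.153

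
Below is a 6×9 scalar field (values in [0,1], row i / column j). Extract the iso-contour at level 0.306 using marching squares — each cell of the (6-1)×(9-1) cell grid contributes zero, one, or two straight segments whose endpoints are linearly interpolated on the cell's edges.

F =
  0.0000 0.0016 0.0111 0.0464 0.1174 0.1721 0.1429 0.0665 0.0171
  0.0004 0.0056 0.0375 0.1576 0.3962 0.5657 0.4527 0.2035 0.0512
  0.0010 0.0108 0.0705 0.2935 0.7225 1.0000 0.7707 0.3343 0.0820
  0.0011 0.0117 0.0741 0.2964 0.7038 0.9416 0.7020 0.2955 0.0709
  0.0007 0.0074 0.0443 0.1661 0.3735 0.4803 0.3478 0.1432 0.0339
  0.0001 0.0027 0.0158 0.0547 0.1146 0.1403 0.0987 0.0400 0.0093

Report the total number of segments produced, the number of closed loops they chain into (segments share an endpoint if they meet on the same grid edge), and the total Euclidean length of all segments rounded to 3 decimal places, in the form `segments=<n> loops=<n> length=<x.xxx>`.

segments=16 loops=1 length=12.852

cell (0,3): code 0100 → (0.676,4.000)–(1.000,3.622)
cell (0,4): code 1100 → (0.340,5.000)–(0.676,4.000)
cell (0,5): code 1100 → (0.526,6.000)–(0.340,5.000)
cell (0,6): code 1000 → (1.000,6.589)–(0.526,6.000)
cell (1,3): code 0110 → (1.000,3.622)–(2.000,3.029)
cell (1,6): code 1101 → (1.784,7.000)–(1.000,6.589)
cell (1,7): code 1000 → (2.000,7.112)–(1.784,7.000)
cell (2,3): code 0110 → (2.000,3.029)–(3.000,3.024)
cell (2,6): code 1011 → (3.000,6.974)–(2.729,7.000)
cell (2,7): code 0001 → (2.729,7.000)–(2.000,7.112)
cell (3,3): code 0110 → (3.000,3.024)–(4.000,3.675)
cell (3,6): code 1001 → (4.000,6.204)–(3.000,6.974)
cell (4,3): code 0010 → (4.000,3.675)–(4.261,4.000)
cell (4,4): code 0011 → (4.261,4.000)–(4.513,5.000)
cell (4,5): code 0011 → (4.513,5.000)–(4.168,6.000)
cell (4,6): code 0001 → (4.168,6.000)–(4.000,6.204)
total: 16 segments, chained into 1 closed loop(s), length Σ = 12.852042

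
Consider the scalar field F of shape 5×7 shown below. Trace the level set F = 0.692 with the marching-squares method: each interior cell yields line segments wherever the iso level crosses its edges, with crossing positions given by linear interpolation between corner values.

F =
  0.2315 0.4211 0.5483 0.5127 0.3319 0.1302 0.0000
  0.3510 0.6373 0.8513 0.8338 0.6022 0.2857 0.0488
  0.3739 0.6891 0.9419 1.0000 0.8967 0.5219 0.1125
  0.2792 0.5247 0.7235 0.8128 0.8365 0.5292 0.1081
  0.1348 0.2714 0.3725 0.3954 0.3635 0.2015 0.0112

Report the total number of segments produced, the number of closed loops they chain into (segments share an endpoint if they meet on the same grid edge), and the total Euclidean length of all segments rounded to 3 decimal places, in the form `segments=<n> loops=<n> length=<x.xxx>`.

segments=12 loops=1 length=10.142

cell (0,1): code 0100 → (0.474,2.000)–(1.000,1.256)
cell (0,2): code 1100 → (0.558,3.000)–(0.474,2.000)
cell (0,3): code 1000 → (1.000,3.612)–(0.558,3.000)
cell (1,1): code 0110 → (1.000,1.256)–(2.000,1.011)
cell (1,3): code 1101 → (1.305,4.000)–(1.000,3.612)
cell (1,4): code 1000 → (2.000,4.546)–(1.305,4.000)
cell (2,1): code 0110 → (2.000,1.011)–(3.000,1.842)
cell (2,4): code 1001 → (3.000,4.470)–(2.000,4.546)
cell (3,1): code 0010 → (3.000,1.842)–(3.090,2.000)
cell (3,2): code 0011 → (3.090,2.000)–(3.289,3.000)
cell (3,3): code 0011 → (3.289,3.000)–(3.305,4.000)
cell (3,4): code 0001 → (3.305,4.000)–(3.000,4.470)
total: 12 segments, chained into 1 closed loop(s), length Σ = 10.141616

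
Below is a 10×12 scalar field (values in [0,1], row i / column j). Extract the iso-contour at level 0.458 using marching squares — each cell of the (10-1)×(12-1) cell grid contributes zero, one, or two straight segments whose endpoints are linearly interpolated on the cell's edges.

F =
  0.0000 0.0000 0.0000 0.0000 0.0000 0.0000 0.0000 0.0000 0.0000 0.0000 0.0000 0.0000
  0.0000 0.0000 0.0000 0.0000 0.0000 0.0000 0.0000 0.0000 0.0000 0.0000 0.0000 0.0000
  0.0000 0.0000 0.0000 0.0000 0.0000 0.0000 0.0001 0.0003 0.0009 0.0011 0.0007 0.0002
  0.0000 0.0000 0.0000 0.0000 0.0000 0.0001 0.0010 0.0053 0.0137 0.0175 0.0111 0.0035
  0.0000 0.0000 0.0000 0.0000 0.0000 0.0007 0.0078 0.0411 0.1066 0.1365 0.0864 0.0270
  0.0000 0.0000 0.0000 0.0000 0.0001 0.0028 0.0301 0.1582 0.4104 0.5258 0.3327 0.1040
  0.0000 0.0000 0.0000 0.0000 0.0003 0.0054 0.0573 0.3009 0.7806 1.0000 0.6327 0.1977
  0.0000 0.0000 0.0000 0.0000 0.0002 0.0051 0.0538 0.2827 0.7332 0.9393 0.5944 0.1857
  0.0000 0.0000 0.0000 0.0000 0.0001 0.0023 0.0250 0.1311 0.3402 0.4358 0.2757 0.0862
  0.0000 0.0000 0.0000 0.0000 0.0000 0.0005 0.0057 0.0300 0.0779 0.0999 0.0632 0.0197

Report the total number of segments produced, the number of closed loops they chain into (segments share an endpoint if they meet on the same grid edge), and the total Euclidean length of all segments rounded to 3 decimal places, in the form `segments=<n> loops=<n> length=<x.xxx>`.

segments=12 loops=1 length=9.656

cell (4,8): code 0100 → (4.826,9.000)–(5.000,8.412)
cell (4,9): code 1000 → (5.000,9.351)–(4.826,9.000)
cell (5,7): code 0100 → (5.129,8.000)–(6.000,7.327)
cell (5,8): code 1110 → (5.000,8.412)–(5.129,8.000)
cell (5,9): code 1101 → (5.418,10.000)–(5.000,9.351)
cell (5,10): code 1000 → (6.000,10.402)–(5.418,10.000)
cell (6,7): code 0110 → (6.000,7.327)–(7.000,7.389)
cell (6,10): code 1001 → (7.000,10.334)–(6.000,10.402)
cell (7,7): code 0010 → (7.000,7.389)–(7.700,8.000)
cell (7,8): code 0011 → (7.700,8.000)–(7.956,9.000)
cell (7,9): code 0011 → (7.956,9.000)–(7.428,10.000)
cell (7,10): code 0001 → (7.428,10.000)–(7.000,10.334)
total: 12 segments, chained into 1 closed loop(s), length Σ = 9.655748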